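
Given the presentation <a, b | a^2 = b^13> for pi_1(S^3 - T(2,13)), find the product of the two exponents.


The relation is a^2 = b^13.
Product of exponents = 2 * 13
= 26

26


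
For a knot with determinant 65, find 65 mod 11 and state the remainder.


Step 1: A knot is p-colorable if and only if p divides its determinant.
Step 2: Compute 65 mod 11.
65 = 5 * 11 + 10
Step 3: 65 mod 11 = 10
Step 4: The knot is 11-colorable: no

10


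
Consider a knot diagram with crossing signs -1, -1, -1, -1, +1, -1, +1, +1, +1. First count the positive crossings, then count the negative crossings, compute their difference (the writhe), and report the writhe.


Step 1: Count positive crossings (+1).
Positive crossings: 4
Step 2: Count negative crossings (-1).
Negative crossings: 5
Step 3: Writhe = (positive) - (negative)
w = 4 - 5 = -1
Step 4: |w| = 1, and w is negative

-1


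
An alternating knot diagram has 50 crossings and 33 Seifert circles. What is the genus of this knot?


For alternating knots, g = (c - s + 1)/2.
= (50 - 33 + 1)/2
= 18/2 = 9

9


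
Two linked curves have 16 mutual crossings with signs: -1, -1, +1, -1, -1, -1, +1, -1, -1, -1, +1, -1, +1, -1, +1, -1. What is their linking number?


Step 1: Count positive crossings: 5
Step 2: Count negative crossings: 11
Step 3: Sum of signs = 5 - 11 = -6
Step 4: Linking number = sum/2 = -6/2 = -3

-3


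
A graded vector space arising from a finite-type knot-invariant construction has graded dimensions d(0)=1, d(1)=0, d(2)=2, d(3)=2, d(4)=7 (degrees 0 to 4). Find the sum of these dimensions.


Total dimension = d(0) + d(1) + ... + d(4)
= 1 + 0 + 2 + 2 + 7
= 12

12


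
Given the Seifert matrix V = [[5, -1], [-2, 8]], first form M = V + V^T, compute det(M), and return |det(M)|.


Step 1: Form V + V^T where V = [[5, -1], [-2, 8]]
  V^T = [[5, -2], [-1, 8]]
  V + V^T = [[10, -3], [-3, 16]]
Step 2: det(V + V^T) = 10*16 - (-3)*(-3)
  = 160 - 9 = 151
Step 3: Knot determinant = |det(V + V^T)| = |151| = 151

151


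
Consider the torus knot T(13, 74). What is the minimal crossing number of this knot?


For a torus knot T(p, q) with gcd(p,q)=1,
the crossing number is min(p*(q-1), q*(p-1)).
p*(q-1) = 13*73 = 949
q*(p-1) = 74*12 = 888
min(949, 888) = 888

888


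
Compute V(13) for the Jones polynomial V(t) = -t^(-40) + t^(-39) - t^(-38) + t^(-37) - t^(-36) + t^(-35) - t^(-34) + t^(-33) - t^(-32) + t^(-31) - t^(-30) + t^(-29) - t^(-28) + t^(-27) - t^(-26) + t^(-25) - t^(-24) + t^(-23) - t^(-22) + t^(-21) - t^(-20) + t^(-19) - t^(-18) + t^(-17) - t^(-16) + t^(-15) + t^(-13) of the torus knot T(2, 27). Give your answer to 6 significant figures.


Substituting t = 13 into V(t) = -t^(-40) + t^(-39) - t^(-38) + t^(-37) - t^(-36) + t^(-35) - t^(-34) + t^(-33) - t^(-32) + t^(-31) - t^(-30) + t^(-29) - t^(-28) + t^(-27) - t^(-26) + t^(-25) - t^(-24) + t^(-23) - t^(-22) + t^(-21) - t^(-20) + t^(-19) - t^(-18) + t^(-17) - t^(-16) + t^(-15) + t^(-13):
  (-)t^(-40) = -2.76864e-45
  (+)t^(-39) = 3.59923e-44
  (-)t^(-38) = -4.679e-43
  (+)t^(-37) = 6.08269e-42
  (-)t^(-36) = -7.9075e-41
  (+)t^(-35) = 1.02798e-39
  (-)t^(-34) = -1.33637e-38
  (+)t^(-33) = 1.73728e-37
  (-)t^(-32) = -2.25846e-36
  (+)t^(-31) = 2.936e-35
  (-)t^(-30) = -3.8168e-34
  (+)t^(-29) = 4.96184e-33
  (-)t^(-28) = -6.45039e-32
  (+)t^(-27) = 8.38551e-31
  (-)t^(-26) = -1.09012e-29
  (+)t^(-25) = 1.41715e-28
  (-)t^(-24) = -1.8423e-27
  (+)t^(-23) = 2.39499e-26
  (-)t^(-22) = -3.11348e-25
  (+)t^(-21) = 4.04753e-24
  (-)t^(-20) = -5.26178e-23
  (+)t^(-19) = 6.84032e-22
  (-)t^(-18) = -8.89241e-21
  (+)t^(-17) = 1.15601e-19
  (-)t^(-16) = -1.50282e-18
  (+)t^(-15) = 1.95366e-17
  (+)t^(-13) = 3.30169e-15
Sum = (-2.76864e-45) + (3.59923e-44) + (-4.679e-43) + (6.08269e-42) + (-7.9075e-41) + (1.02798e-39) + (-1.33637e-38) + (1.73728e-37) + (-2.25846e-36) + (2.936e-35) + (-3.8168e-34) + (4.96184e-33) + (-6.45039e-32) + (8.38551e-31) + (-1.09012e-29) + (1.41715e-28) + (-1.8423e-27) + (2.39499e-26) + (-3.11348e-25) + (4.04753e-24) + (-5.26178e-23) + (6.84032e-22) + (-8.89241e-21) + (1.15601e-19) + (-1.50282e-18) + (1.95366e-17) + (3.30169e-15)
= 3.319832114e-15
Rounded to 6 significant figures: 3.31983e-15

3.31983e-15


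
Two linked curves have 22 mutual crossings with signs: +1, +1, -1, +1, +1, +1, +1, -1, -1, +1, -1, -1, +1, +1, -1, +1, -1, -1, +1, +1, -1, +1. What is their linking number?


Step 1: Count positive crossings: 13
Step 2: Count negative crossings: 9
Step 3: Sum of signs = 13 - 9 = 4
Step 4: Linking number = sum/2 = 4/2 = 2

2


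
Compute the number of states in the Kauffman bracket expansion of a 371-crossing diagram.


Each crossing contributes 2 choices (A-smoothing or B-smoothing).
Total states = 2^371 = 4809815209520810450717656262224562232065397860164239095208531909697964083434718092213655548692006303809402830848

4809815209520810450717656262224562232065397860164239095208531909697964083434718092213655548692006303809402830848


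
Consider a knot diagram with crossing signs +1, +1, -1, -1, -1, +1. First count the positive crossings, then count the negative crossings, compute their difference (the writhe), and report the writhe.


Step 1: Count positive crossings (+1).
Positive crossings: 3
Step 2: Count negative crossings (-1).
Negative crossings: 3
Step 3: Writhe = (positive) - (negative)
w = 3 - 3 = 0
Step 4: |w| = 0, and w is zero

0


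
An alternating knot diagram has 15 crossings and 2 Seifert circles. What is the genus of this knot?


For alternating knots, g = (c - s + 1)/2.
= (15 - 2 + 1)/2
= 14/2 = 7

7


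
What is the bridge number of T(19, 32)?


The bridge number of T(p,q) is min(p,q).
min(19, 32) = 19

19


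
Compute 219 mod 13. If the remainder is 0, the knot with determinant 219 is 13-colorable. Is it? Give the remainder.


Step 1: A knot is p-colorable if and only if p divides its determinant.
Step 2: Compute 219 mod 13.
219 = 16 * 13 + 11
Step 3: 219 mod 13 = 11
Step 4: The knot is 13-colorable: no

11


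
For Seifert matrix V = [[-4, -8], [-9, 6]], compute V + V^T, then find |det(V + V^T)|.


Step 1: Form V + V^T where V = [[-4, -8], [-9, 6]]
  V^T = [[-4, -9], [-8, 6]]
  V + V^T = [[-8, -17], [-17, 12]]
Step 2: det(V + V^T) = (-8)*12 - (-17)*(-17)
  = -96 - 289 = -385
Step 3: Knot determinant = |det(V + V^T)| = |-385| = 385

385


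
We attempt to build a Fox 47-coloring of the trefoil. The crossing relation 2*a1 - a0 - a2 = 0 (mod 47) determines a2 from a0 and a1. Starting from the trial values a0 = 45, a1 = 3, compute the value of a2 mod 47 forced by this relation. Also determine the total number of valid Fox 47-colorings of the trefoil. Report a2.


Step 1: Apply the given crossing relation 2*a1 - a0 - a2 = 0 (mod 47).
  a2 = 2*a1 - a0 mod 47
  a2 = 2*3 - 45 mod 47
  a2 = 6 - 45 mod 47
  a2 = -39 mod 47 = 8
Step 2: The trefoil has determinant 3.
  Number of Fox p-colorings (p prime) is p^2 if p = 3, else p.
  Since 47 does not divide 3, only trivial (constant) colorings exist.
  (So the trial a0 = 45, a1 = 3 with a0 != a1 does NOT extend to a valid coloring of the whole trefoil: the other two crossing relations require 3*(a1 - a0) = 0 (mod 47), which fails.)
  Total colorings = 47
Step 3: a2 = 8, total Fox 47-colorings = 47

8


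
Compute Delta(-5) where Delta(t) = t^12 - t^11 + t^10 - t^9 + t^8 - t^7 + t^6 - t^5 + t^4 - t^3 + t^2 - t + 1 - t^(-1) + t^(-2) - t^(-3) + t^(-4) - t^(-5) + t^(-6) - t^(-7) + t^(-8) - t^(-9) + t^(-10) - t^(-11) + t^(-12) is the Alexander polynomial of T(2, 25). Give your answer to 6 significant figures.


Substituting t = -5 into Delta(t) = t^12 - t^11 + t^10 - t^9 + t^8 - t^7 + t^6 - t^5 + t^4 - t^3 + t^2 - t + 1 - t^(-1) + t^(-2) - t^(-3) + t^(-4) - t^(-5) + t^(-6) - t^(-7) + t^(-8) - t^(-9) + t^(-10) - t^(-11) + t^(-12):
Term values: (244140625) + (48828125) + (9765625) + (1953125) + (390625) + (78125) + (15625) + (3125) + (625) + (125) + (25) + (5) + (1) + (0.2) + (0.04) + (0.008) + (0.0016) + (0.00032) + (6.4e-05) + (1.28e-05) + (2.56e-06) + (5.12e-07) + (1.024e-07) + (2.048e-08) + (4.096e-09)
Sum = 305175781.3
Rounded to 6 significant figures: 3.05176e+08

3.05176e+08


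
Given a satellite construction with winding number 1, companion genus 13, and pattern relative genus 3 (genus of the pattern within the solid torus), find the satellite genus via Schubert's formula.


Schubert: g(satellite) = g_rel(pattern) + |winding| * g(companion),
where g_rel(pattern) is the genus of the pattern relative to the solid torus.
= 3 + 1 * 13
= 3 + 13 = 16

16


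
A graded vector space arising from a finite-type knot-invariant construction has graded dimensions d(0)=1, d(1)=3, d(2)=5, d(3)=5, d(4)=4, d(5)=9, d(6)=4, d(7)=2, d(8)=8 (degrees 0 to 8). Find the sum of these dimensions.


Total dimension = d(0) + d(1) + ... + d(8)
= 1 + 3 + 5 + 5 + 4 + 9 + 4 + 2 + 8
= 41

41


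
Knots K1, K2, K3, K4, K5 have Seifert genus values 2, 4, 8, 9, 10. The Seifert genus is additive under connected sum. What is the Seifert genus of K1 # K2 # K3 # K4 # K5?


The Seifert genus is additive under connected sum.
Seifert genus(K1 # K2 # K3 # K4 # K5) = (2) + (4) + (8) + (9) + (10)
= 33

33


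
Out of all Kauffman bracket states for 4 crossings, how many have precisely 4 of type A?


We choose which 4 of 4 crossings get A-smoothings.
C(4, 4) = 4! / (4! * 0!)
= 1

1


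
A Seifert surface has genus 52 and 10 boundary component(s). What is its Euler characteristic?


chi = 2 - 2g - b
= 2 - 2*52 - 10
= 2 - 104 - 10 = -112

-112


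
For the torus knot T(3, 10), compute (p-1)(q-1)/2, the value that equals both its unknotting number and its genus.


For a torus knot T(p,q), both the unknotting number and genus equal (p-1)(q-1)/2.
= (3-1)(10-1)/2
= 2*9/2
= 18/2 = 9

9


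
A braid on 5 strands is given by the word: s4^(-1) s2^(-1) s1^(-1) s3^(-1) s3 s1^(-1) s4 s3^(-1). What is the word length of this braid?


The word length counts the number of generators (including inverses).
Listing each generator: s4^(-1), s2^(-1), s1^(-1), s3^(-1), s3, s1^(-1), s4, s3^(-1)
There are 8 generators in this braid word.

8


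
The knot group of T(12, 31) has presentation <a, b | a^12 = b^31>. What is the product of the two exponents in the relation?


The relation is a^12 = b^31.
Product of exponents = 12 * 31
= 372

372


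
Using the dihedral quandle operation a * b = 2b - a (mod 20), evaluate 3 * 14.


3 * 14 = 2*14 - 3 mod 20
= 28 - 3 mod 20
= 25 mod 20 = 5

5


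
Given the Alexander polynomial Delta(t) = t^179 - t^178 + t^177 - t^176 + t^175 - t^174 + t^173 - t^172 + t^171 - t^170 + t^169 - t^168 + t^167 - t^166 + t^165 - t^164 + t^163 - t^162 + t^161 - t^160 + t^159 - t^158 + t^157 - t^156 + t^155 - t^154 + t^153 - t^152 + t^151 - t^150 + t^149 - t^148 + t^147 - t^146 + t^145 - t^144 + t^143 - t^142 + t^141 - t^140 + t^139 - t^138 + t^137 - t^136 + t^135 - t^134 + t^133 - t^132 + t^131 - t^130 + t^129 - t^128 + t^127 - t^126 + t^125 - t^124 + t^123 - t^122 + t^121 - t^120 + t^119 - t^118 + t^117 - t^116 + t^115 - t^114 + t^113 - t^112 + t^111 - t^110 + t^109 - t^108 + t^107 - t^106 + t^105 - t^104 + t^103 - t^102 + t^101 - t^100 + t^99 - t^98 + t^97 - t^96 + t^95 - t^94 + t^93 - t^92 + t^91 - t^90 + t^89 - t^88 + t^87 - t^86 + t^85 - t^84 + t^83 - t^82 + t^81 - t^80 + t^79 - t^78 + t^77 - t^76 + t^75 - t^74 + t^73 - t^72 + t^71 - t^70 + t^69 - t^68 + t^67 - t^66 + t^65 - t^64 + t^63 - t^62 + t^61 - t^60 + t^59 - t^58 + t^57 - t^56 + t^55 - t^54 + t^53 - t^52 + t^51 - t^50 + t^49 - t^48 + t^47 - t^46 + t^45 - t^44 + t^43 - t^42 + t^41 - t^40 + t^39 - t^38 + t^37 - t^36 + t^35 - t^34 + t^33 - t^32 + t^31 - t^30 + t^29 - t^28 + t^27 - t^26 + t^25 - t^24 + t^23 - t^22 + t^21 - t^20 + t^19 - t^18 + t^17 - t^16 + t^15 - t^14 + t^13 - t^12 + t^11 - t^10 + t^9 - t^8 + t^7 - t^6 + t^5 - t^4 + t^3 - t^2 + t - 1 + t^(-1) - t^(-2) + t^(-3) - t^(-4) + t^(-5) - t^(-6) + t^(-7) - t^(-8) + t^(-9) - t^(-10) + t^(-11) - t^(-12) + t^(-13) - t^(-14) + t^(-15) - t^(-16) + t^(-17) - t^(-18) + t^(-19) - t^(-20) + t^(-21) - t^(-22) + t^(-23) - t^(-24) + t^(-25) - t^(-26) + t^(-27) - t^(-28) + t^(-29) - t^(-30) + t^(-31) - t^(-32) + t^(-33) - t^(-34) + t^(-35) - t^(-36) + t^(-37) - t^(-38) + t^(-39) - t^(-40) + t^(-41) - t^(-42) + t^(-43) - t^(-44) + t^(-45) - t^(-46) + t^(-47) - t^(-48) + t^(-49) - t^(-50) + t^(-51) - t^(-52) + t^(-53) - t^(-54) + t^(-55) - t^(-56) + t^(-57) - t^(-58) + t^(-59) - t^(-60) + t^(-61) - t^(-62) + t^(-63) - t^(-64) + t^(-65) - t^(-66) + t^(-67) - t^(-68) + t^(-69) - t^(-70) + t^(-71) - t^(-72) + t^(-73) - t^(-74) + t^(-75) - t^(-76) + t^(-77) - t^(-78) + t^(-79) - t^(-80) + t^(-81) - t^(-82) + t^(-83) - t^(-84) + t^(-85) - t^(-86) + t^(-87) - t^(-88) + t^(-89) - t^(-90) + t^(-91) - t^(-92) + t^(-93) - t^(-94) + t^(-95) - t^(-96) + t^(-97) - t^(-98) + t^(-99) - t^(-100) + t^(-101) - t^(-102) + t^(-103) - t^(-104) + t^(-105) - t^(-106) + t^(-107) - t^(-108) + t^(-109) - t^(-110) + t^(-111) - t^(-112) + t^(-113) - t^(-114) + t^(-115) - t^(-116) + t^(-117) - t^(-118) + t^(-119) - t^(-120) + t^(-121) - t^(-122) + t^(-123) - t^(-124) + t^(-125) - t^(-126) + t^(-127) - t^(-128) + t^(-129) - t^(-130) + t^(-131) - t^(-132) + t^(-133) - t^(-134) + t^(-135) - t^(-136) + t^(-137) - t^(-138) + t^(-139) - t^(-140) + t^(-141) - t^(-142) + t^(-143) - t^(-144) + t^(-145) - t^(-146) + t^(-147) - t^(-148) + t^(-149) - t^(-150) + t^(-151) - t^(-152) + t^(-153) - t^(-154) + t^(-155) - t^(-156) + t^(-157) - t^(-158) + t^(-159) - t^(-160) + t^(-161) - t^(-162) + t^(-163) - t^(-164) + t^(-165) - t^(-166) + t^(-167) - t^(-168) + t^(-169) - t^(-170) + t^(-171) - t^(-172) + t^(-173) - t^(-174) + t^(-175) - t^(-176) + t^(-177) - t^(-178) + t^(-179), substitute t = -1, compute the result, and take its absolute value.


Step 1: The polynomial has 359 terms with alternating signs, exponents from 179 down to -179.
Step 2: Substitute t = -1. The i-th term has coefficient (-1)^i and exponent (m-i),
  so its value is (-1)^i * (-1)^(m-i) = (-1)^m = -1 for every i.
Step 3: All 359 terms equal -1, so Delta(-1) = 359 * (-1) = -359
Step 4: |Delta(-1)| = 359

359


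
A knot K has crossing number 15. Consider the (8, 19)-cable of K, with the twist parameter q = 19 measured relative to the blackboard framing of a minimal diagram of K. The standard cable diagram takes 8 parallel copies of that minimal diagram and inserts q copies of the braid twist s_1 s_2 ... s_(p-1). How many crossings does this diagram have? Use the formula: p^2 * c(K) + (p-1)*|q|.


Step 1: Each of the c(K) crossings of the companion diagram becomes p*p = p^2 crossings among the p parallel strands, and each of the |q| twists s_1 s_2 ... s_(p-1) adds (p-1) crossings.
  Crossings = p^2 * c(K) + (p-1)*|q|
Step 2: = 8^2 * 15 + (8-1)*19
Step 3: = 64*15 + 7*19
Step 4: = 960 + 133 = 1093

1093


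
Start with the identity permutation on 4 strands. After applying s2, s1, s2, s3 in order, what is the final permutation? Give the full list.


Starting with identity [1, 2, 3, 4].
Apply generators in sequence:
  After s2: [1, 3, 2, 4]
  After s1: [3, 1, 2, 4]
  After s2: [3, 2, 1, 4]
  After s3: [3, 2, 4, 1]
Final permutation: [3, 2, 4, 1]

[3, 2, 4, 1]


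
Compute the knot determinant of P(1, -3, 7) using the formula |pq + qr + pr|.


Step 1: Compute pq + qr + pr.
pq = 1*(-3) = -3
qr = (-3)*7 = -21
pr = 1*7 = 7
pq + qr + pr = -3 + (-21) + 7 = -17
Step 2: Take absolute value.
det(P(1,-3,7)) = |-17| = 17

17


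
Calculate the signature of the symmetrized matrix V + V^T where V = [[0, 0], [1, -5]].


Step 1: V + V^T = [[0, 1], [1, -10]]
Step 2: trace = -10, det = -1
Step 3: Discriminant = (-10)^2 - 4*(-1) = 104
Step 4: Eigenvalues: 0.0990195, -10.099
Step 5: Signature = (# positive eigenvalues) - (# negative eigenvalues) = 0

0


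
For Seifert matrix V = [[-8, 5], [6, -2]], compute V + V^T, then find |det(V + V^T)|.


Step 1: Form V + V^T where V = [[-8, 5], [6, -2]]
  V^T = [[-8, 6], [5, -2]]
  V + V^T = [[-16, 11], [11, -4]]
Step 2: det(V + V^T) = (-16)*(-4) - 11*11
  = 64 - 121 = -57
Step 3: Knot determinant = |det(V + V^T)| = |-57| = 57

57


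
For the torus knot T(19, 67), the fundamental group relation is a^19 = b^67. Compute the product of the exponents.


The relation is a^19 = b^67.
Product of exponents = 19 * 67
= 1273

1273


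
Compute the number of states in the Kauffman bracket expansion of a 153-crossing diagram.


Each crossing contributes 2 choices (A-smoothing or B-smoothing).
Total states = 2^153 = 11417981541647679048466287755595961091061972992

11417981541647679048466287755595961091061972992


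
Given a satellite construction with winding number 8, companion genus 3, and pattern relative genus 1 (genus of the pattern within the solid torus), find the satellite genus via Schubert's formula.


Schubert: g(satellite) = g_rel(pattern) + |winding| * g(companion),
where g_rel(pattern) is the genus of the pattern relative to the solid torus.
= 1 + 8 * 3
= 1 + 24 = 25

25


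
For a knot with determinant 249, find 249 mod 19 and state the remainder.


Step 1: A knot is p-colorable if and only if p divides its determinant.
Step 2: Compute 249 mod 19.
249 = 13 * 19 + 2
Step 3: 249 mod 19 = 2
Step 4: The knot is 19-colorable: no

2


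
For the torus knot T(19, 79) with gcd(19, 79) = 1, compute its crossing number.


For a torus knot T(p, q) with gcd(p,q)=1,
the crossing number is min(p*(q-1), q*(p-1)).
p*(q-1) = 19*78 = 1482
q*(p-1) = 79*18 = 1422
min(1482, 1422) = 1422

1422


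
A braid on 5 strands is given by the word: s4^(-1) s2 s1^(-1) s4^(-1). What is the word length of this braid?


The word length counts the number of generators (including inverses).
Listing each generator: s4^(-1), s2, s1^(-1), s4^(-1)
There are 4 generators in this braid word.

4


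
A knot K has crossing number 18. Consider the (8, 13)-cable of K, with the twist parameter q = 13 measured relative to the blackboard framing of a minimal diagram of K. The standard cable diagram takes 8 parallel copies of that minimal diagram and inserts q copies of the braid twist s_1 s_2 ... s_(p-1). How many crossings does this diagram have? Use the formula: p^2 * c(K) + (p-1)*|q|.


Step 1: Each of the c(K) crossings of the companion diagram becomes p*p = p^2 crossings among the p parallel strands, and each of the |q| twists s_1 s_2 ... s_(p-1) adds (p-1) crossings.
  Crossings = p^2 * c(K) + (p-1)*|q|
Step 2: = 8^2 * 18 + (8-1)*13
Step 3: = 64*18 + 7*13
Step 4: = 1152 + 91 = 1243

1243


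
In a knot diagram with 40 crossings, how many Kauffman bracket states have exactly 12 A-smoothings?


We choose which 12 of 40 crossings get A-smoothings.
C(40, 12) = 40! / (12! * 28!)
= 5586853480

5586853480


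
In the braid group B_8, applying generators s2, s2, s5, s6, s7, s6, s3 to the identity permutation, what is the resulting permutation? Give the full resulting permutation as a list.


Starting with identity [1, 2, 3, 4, 5, 6, 7, 8].
Apply generators in sequence:
  After s2: [1, 3, 2, 4, 5, 6, 7, 8]
  After s2: [1, 2, 3, 4, 5, 6, 7, 8]
  After s5: [1, 2, 3, 4, 6, 5, 7, 8]
  After s6: [1, 2, 3, 4, 6, 7, 5, 8]
  After s7: [1, 2, 3, 4, 6, 7, 8, 5]
  After s6: [1, 2, 3, 4, 6, 8, 7, 5]
  After s3: [1, 2, 4, 3, 6, 8, 7, 5]
Final permutation: [1, 2, 4, 3, 6, 8, 7, 5]

[1, 2, 4, 3, 6, 8, 7, 5]


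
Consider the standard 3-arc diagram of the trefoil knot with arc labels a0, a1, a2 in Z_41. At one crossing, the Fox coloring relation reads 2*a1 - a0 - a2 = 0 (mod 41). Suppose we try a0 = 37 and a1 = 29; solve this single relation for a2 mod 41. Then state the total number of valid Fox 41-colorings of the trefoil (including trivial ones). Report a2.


Step 1: Apply the given crossing relation 2*a1 - a0 - a2 = 0 (mod 41).
  a2 = 2*a1 - a0 mod 41
  a2 = 2*29 - 37 mod 41
  a2 = 58 - 37 mod 41
  a2 = 21 mod 41 = 21
Step 2: The trefoil has determinant 3.
  Number of Fox p-colorings (p prime) is p^2 if p = 3, else p.
  Since 41 does not divide 3, only trivial (constant) colorings exist.
  (So the trial a0 = 37, a1 = 29 with a0 != a1 does NOT extend to a valid coloring of the whole trefoil: the other two crossing relations require 3*(a1 - a0) = 0 (mod 41), which fails.)
  Total colorings = 41
Step 3: a2 = 21, total Fox 41-colorings = 41

21


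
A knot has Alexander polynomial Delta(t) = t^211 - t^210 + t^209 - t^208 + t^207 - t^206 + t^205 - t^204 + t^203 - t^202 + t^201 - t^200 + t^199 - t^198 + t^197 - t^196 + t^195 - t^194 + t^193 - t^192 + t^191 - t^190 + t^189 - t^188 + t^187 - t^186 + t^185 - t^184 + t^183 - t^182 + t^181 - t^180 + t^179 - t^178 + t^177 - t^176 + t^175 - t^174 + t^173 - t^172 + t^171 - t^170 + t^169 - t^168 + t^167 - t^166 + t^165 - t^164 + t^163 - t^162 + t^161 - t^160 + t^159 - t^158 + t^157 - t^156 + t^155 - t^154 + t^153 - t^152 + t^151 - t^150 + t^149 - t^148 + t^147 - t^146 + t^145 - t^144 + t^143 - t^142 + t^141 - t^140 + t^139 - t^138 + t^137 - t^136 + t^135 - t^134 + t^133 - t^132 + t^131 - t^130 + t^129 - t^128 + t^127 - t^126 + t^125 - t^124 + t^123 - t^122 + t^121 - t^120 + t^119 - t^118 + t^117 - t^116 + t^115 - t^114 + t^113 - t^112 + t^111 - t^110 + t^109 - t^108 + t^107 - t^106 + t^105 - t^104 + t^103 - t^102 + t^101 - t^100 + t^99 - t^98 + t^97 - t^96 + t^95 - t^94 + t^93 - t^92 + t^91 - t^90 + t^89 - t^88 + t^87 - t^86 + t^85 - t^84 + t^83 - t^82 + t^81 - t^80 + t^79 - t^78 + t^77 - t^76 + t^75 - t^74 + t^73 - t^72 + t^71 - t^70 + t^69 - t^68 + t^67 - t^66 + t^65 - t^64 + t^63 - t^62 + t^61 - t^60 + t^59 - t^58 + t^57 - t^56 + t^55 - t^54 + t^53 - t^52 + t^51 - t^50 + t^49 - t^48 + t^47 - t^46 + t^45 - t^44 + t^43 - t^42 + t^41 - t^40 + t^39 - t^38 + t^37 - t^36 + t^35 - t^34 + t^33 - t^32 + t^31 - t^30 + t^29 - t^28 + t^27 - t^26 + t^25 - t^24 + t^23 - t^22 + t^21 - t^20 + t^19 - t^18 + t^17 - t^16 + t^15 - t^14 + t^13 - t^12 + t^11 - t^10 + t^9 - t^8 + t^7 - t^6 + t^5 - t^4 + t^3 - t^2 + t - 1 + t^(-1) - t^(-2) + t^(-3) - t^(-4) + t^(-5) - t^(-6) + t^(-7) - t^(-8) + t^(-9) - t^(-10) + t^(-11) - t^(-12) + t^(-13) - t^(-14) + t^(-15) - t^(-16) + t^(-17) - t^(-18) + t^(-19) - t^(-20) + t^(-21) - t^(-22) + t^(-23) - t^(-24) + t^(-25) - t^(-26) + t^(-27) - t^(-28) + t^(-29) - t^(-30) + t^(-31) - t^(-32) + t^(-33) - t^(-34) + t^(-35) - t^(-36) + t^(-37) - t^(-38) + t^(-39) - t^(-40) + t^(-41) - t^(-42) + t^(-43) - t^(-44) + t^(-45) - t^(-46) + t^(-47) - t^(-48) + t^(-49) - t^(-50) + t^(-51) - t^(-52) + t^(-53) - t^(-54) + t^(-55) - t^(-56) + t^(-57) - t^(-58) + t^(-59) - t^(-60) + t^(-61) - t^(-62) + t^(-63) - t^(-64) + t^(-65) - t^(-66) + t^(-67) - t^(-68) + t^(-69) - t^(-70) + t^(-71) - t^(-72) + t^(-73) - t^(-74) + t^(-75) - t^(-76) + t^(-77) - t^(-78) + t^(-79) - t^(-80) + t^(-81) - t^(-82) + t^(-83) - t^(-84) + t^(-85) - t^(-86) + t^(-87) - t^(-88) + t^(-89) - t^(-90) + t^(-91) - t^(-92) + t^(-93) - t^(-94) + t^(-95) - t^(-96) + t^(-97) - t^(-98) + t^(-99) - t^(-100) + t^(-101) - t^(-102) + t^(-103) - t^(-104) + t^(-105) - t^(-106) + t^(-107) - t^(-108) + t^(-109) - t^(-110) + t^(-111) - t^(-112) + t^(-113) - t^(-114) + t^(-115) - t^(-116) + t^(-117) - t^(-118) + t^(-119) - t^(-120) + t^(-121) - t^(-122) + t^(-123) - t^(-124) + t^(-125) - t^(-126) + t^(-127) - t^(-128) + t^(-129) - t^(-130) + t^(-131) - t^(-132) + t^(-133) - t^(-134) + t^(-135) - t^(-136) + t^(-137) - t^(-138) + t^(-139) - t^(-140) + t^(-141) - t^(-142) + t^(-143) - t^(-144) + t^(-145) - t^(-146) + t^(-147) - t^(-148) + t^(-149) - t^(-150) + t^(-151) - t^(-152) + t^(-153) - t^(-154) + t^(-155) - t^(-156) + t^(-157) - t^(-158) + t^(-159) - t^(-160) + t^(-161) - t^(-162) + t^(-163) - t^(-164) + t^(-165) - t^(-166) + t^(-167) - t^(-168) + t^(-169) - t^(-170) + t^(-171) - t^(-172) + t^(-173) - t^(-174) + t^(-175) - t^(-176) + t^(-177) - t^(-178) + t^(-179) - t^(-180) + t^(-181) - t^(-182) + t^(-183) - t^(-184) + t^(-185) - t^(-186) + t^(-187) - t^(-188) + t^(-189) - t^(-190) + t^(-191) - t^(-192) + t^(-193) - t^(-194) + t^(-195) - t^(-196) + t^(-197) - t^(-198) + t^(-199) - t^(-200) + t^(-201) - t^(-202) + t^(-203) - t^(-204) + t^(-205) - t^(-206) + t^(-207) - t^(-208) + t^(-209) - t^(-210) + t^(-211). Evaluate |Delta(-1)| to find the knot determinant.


Step 1: The polynomial has 423 terms with alternating signs, exponents from 211 down to -211.
Step 2: Substitute t = -1. The i-th term has coefficient (-1)^i and exponent (m-i),
  so its value is (-1)^i * (-1)^(m-i) = (-1)^m = -1 for every i.
Step 3: All 423 terms equal -1, so Delta(-1) = 423 * (-1) = -423
Step 4: |Delta(-1)| = 423

423


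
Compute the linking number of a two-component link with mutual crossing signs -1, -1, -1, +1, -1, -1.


Step 1: Count positive crossings: 1
Step 2: Count negative crossings: 5
Step 3: Sum of signs = 1 - 5 = -4
Step 4: Linking number = sum/2 = -4/2 = -2

-2


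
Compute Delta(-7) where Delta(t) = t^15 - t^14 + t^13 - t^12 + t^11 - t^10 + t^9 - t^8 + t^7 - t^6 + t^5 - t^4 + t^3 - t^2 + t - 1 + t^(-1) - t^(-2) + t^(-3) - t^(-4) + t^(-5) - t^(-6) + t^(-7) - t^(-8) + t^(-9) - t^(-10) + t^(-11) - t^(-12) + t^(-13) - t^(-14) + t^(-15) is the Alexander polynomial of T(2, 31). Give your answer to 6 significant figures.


Substituting t = -7 into Delta(t) = t^15 - t^14 + t^13 - t^12 + t^11 - t^10 + t^9 - t^8 + t^7 - t^6 + t^5 - t^4 + t^3 - t^2 + t - 1 + t^(-1) - t^(-2) + t^(-3) - t^(-4) + t^(-5) - t^(-6) + t^(-7) - t^(-8) + t^(-9) - t^(-10) + t^(-11) - t^(-12) + t^(-13) - t^(-14) + t^(-15):
Term values: (-4747561509943) + (-678223072849) + (-96889010407) + (-13841287201) + (-1977326743) + (-282475249) + (-40353607) + (-5764801) + (-823543) + (-117649) + (-16807) + (-2401) + (-343) + (-49) + (-7) + (-1) + (-0.142857) + (-0.0204082) + (-0.00291545) + (-0.000416493) + (-5.9499e-05) + (-8.49986e-06) + (-1.21427e-06) + (-1.73467e-07) + (-2.47809e-08) + (-3.54013e-09) + (-5.05733e-10) + (-7.22476e-11) + (-1.03211e-11) + (-1.47444e-12) + (-2.10634e-13)
Sum = -5.538821762e+12
Rounded to 6 significant figures: -5.53882e+12

-5.53882e+12


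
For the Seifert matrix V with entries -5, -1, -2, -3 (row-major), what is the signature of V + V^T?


Step 1: V + V^T = [[-10, -3], [-3, -6]]
Step 2: trace = -16, det = 51
Step 3: Discriminant = (-16)^2 - 4*51 = 52
Step 4: Eigenvalues: -4.39445, -11.6056
Step 5: Signature = (# positive eigenvalues) - (# negative eigenvalues) = -2

-2


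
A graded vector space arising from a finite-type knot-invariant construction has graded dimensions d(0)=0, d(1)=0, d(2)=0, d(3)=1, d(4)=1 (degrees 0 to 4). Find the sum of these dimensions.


Total dimension = d(0) + d(1) + ... + d(4)
= 0 + 0 + 0 + 1 + 1
= 2

2


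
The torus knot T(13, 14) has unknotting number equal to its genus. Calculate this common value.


For a torus knot T(p,q), both the unknotting number and genus equal (p-1)(q-1)/2.
= (13-1)(14-1)/2
= 12*13/2
= 156/2 = 78

78


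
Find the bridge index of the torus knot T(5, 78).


The bridge number of T(p,q) is min(p,q).
min(5, 78) = 5

5


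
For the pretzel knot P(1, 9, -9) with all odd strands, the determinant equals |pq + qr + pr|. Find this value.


Step 1: Compute pq + qr + pr.
pq = 1*9 = 9
qr = 9*(-9) = -81
pr = 1*(-9) = -9
pq + qr + pr = 9 + (-81) + (-9) = -81
Step 2: Take absolute value.
det(P(1,9,-9)) = |-81| = 81

81


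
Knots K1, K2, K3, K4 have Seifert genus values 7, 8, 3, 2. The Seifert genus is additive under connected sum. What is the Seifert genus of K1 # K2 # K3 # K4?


The Seifert genus is additive under connected sum.
Seifert genus(K1 # K2 # K3 # K4) = (7) + (8) + (3) + (2)
= 20

20


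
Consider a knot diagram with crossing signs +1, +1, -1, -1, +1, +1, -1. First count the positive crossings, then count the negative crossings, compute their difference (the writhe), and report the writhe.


Step 1: Count positive crossings (+1).
Positive crossings: 4
Step 2: Count negative crossings (-1).
Negative crossings: 3
Step 3: Writhe = (positive) - (negative)
w = 4 - 3 = 1
Step 4: |w| = 1, and w is positive

1


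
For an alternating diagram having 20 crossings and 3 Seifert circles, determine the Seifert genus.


For alternating knots, g = (c - s + 1)/2.
= (20 - 3 + 1)/2
= 18/2 = 9

9


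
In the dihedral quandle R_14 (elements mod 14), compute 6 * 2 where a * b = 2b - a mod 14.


6 * 2 = 2*2 - 6 mod 14
= 4 - 6 mod 14
= -2 mod 14 = 12

12


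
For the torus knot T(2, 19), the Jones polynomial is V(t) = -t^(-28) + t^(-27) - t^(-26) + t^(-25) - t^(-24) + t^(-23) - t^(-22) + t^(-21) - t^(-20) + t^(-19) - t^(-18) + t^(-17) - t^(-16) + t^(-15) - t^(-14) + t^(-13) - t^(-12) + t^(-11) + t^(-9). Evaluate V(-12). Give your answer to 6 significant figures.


Substituting t = -12 into V(t) = -t^(-28) + t^(-27) - t^(-26) + t^(-25) - t^(-24) + t^(-23) - t^(-22) + t^(-21) - t^(-20) + t^(-19) - t^(-18) + t^(-17) - t^(-16) + t^(-15) - t^(-14) + t^(-13) - t^(-12) + t^(-11) + t^(-9):
  (-)t^(-28) = -6.06632e-31
  (+)t^(-27) = -7.27958e-30
  (-)t^(-26) = -8.7355e-29
  (+)t^(-25) = -1.04826e-27
  (-)t^(-24) = -1.25791e-26
  (+)t^(-23) = -1.50949e-25
  (-)t^(-22) = -1.81139e-24
  (+)t^(-21) = -2.17367e-23
  (-)t^(-20) = -2.60841e-22
  (+)t^(-19) = -3.13009e-21
  (-)t^(-18) = -3.7561e-20
  (+)t^(-17) = -4.50732e-19
  (-)t^(-16) = -5.40879e-18
  (+)t^(-15) = -6.49055e-17
  (-)t^(-14) = -7.78866e-16
  (+)t^(-13) = -9.34639e-15
  (-)t^(-12) = -1.12157e-13
  (+)t^(-11) = -1.34588e-12
  (+)t^(-9) = -1.93807e-10
Sum = (-6.06632e-31) + (-7.27958e-30) + (-8.7355e-29) + (-1.04826e-27) + (-1.25791e-26) + (-1.50949e-25) + (-1.81139e-24) + (-2.17367e-23) + (-2.60841e-22) + (-3.13009e-21) + (-3.7561e-20) + (-4.50732e-19) + (-5.40879e-18) + (-6.49055e-17) + (-7.78866e-16) + (-9.34639e-15) + (-1.12157e-13) + (-1.34588e-12) + (-1.93807e-10)
= -1.95274932e-10
Rounded to 6 significant figures: -1.95275e-10

-1.95275e-10


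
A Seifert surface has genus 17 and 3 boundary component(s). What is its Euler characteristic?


chi = 2 - 2g - b
= 2 - 2*17 - 3
= 2 - 34 - 3 = -35

-35


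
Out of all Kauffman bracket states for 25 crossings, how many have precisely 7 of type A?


We choose which 7 of 25 crossings get A-smoothings.
C(25, 7) = 25! / (7! * 18!)
= 480700

480700


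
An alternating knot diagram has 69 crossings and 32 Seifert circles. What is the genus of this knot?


For alternating knots, g = (c - s + 1)/2.
= (69 - 32 + 1)/2
= 38/2 = 19

19


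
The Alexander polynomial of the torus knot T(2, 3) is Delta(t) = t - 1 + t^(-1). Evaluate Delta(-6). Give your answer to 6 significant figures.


Substituting t = -6 into Delta(t) = t - 1 + t^(-1):
Term values: (-6) + (-1) + (-0.166667)
Sum = -7.166666667
Rounded to 6 significant figures: -7.16667

-7.16667


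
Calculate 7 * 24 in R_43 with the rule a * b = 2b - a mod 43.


7 * 24 = 2*24 - 7 mod 43
= 48 - 7 mod 43
= 41 mod 43 = 41

41


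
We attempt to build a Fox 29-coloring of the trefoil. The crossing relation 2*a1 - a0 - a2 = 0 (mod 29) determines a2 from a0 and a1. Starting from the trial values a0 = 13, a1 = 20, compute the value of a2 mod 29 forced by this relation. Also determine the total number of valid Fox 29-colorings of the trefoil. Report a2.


Step 1: Apply the given crossing relation 2*a1 - a0 - a2 = 0 (mod 29).
  a2 = 2*a1 - a0 mod 29
  a2 = 2*20 - 13 mod 29
  a2 = 40 - 13 mod 29
  a2 = 27 mod 29 = 27
Step 2: The trefoil has determinant 3.
  Number of Fox p-colorings (p prime) is p^2 if p = 3, else p.
  Since 29 does not divide 3, only trivial (constant) colorings exist.
  (So the trial a0 = 13, a1 = 20 with a0 != a1 does NOT extend to a valid coloring of the whole trefoil: the other two crossing relations require 3*(a1 - a0) = 0 (mod 29), which fails.)
  Total colorings = 29
Step 3: a2 = 27, total Fox 29-colorings = 29

27


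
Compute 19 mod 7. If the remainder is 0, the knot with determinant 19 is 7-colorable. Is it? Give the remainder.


Step 1: A knot is p-colorable if and only if p divides its determinant.
Step 2: Compute 19 mod 7.
19 = 2 * 7 + 5
Step 3: 19 mod 7 = 5
Step 4: The knot is 7-colorable: no

5


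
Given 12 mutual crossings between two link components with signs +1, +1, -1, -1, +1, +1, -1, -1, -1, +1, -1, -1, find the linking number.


Step 1: Count positive crossings: 5
Step 2: Count negative crossings: 7
Step 3: Sum of signs = 5 - 7 = -2
Step 4: Linking number = sum/2 = -2/2 = -1

-1


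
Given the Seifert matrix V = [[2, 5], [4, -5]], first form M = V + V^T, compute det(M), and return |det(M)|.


Step 1: Form V + V^T where V = [[2, 5], [4, -5]]
  V^T = [[2, 4], [5, -5]]
  V + V^T = [[4, 9], [9, -10]]
Step 2: det(V + V^T) = 4*(-10) - 9*9
  = -40 - 81 = -121
Step 3: Knot determinant = |det(V + V^T)| = |-121| = 121

121


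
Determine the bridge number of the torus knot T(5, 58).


The bridge number of T(p,q) is min(p,q).
min(5, 58) = 5

5


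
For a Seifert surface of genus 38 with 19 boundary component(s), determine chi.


chi = 2 - 2g - b
= 2 - 2*38 - 19
= 2 - 76 - 19 = -93

-93


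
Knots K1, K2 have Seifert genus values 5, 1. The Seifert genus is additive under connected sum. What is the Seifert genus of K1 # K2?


The Seifert genus is additive under connected sum.
Seifert genus(K1 # K2) = (5) + (1)
= 6

6


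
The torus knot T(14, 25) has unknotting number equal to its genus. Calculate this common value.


For a torus knot T(p,q), both the unknotting number and genus equal (p-1)(q-1)/2.
= (14-1)(25-1)/2
= 13*24/2
= 312/2 = 156

156


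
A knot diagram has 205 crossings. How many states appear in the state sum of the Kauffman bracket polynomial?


Each crossing contributes 2 choices (A-smoothing or B-smoothing).
Total states = 2^205 = 51422017416287688817342786954917203280710495801049370729644032

51422017416287688817342786954917203280710495801049370729644032


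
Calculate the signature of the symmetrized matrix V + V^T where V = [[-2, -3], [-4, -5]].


Step 1: V + V^T = [[-4, -7], [-7, -10]]
Step 2: trace = -14, det = -9
Step 3: Discriminant = (-14)^2 - 4*(-9) = 232
Step 4: Eigenvalues: 0.615773, -14.6158
Step 5: Signature = (# positive eigenvalues) - (# negative eigenvalues) = 0

0


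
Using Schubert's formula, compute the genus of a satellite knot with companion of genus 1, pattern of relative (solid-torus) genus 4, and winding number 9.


Schubert: g(satellite) = g_rel(pattern) + |winding| * g(companion),
where g_rel(pattern) is the genus of the pattern relative to the solid torus.
= 4 + 9 * 1
= 4 + 9 = 13

13


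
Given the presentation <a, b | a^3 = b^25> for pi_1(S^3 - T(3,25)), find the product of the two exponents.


The relation is a^3 = b^25.
Product of exponents = 3 * 25
= 75

75


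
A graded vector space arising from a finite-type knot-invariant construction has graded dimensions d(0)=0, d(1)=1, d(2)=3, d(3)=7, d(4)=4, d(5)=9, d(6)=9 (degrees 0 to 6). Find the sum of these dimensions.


Total dimension = d(0) + d(1) + ... + d(6)
= 0 + 1 + 3 + 7 + 4 + 9 + 9
= 33

33


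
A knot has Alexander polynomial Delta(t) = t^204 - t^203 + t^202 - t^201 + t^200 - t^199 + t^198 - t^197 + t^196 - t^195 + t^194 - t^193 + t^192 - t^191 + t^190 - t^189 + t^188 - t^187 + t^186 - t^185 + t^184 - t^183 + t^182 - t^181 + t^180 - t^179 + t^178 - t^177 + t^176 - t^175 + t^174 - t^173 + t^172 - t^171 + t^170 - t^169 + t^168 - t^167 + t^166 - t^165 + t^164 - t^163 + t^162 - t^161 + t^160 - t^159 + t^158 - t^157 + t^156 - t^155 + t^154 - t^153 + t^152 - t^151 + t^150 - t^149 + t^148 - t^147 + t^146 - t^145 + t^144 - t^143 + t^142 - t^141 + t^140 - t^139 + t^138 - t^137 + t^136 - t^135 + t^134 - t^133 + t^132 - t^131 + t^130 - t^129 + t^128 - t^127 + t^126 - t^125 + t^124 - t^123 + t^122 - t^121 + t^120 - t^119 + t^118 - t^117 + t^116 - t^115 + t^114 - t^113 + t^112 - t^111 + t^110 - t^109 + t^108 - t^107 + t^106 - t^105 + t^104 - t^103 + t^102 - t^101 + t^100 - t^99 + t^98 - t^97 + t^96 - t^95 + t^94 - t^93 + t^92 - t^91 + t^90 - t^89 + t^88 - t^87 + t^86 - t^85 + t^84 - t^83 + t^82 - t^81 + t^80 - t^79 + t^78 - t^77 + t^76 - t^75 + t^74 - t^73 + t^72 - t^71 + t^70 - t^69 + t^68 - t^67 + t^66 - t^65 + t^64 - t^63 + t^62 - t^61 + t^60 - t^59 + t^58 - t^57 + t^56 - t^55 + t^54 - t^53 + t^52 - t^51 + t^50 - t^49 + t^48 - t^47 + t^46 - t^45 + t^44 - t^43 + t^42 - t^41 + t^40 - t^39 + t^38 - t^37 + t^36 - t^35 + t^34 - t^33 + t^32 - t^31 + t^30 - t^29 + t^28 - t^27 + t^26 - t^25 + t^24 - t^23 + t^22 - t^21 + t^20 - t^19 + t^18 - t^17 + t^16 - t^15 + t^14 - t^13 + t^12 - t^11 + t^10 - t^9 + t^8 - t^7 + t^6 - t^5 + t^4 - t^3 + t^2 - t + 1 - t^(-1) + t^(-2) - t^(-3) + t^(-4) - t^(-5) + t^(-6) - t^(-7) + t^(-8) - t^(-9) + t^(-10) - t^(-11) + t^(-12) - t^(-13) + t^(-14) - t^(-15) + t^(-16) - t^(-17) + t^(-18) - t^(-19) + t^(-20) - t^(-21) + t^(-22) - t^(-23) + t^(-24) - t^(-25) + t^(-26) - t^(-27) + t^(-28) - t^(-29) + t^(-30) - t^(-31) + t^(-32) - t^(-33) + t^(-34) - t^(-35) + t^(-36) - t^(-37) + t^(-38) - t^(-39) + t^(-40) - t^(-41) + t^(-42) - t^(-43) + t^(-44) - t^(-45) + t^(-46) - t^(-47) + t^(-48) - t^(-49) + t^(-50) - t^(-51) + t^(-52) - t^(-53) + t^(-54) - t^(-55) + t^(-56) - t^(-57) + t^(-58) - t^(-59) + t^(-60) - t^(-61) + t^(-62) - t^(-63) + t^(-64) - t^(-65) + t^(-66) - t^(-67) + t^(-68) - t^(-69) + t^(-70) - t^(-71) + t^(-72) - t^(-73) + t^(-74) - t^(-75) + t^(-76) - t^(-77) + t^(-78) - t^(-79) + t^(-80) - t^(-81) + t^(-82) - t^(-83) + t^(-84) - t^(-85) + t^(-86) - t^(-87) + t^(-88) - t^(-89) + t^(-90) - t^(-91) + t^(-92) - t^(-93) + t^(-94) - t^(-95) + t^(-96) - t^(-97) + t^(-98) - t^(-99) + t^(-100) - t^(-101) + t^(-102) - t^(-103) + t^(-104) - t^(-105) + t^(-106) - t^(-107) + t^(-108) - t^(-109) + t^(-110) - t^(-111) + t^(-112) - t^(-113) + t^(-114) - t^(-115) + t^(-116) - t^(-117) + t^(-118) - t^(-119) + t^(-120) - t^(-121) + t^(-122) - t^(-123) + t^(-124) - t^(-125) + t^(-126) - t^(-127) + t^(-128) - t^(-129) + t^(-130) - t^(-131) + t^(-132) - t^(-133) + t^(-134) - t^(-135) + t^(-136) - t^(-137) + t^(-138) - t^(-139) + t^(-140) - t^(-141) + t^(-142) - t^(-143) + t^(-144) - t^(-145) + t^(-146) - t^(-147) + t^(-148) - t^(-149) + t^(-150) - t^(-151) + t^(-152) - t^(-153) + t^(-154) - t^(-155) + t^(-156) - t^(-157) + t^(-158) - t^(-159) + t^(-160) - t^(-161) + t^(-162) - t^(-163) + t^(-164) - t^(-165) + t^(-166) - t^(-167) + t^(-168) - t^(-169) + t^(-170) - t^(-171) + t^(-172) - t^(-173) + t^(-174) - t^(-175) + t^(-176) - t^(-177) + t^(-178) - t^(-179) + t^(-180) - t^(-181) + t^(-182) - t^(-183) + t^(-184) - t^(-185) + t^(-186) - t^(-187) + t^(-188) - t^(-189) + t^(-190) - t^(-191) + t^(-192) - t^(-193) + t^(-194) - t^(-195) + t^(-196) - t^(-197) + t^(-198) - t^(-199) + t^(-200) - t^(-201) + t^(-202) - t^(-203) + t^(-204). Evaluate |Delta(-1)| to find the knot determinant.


Step 1: The polynomial has 409 terms with alternating signs, exponents from 204 down to -204.
Step 2: Substitute t = -1. The i-th term has coefficient (-1)^i and exponent (m-i),
  so its value is (-1)^i * (-1)^(m-i) = (-1)^m = 1 for every i.
Step 3: All 409 terms equal 1, so Delta(-1) = 409 * (1) = 409
Step 4: |Delta(-1)| = 409

409


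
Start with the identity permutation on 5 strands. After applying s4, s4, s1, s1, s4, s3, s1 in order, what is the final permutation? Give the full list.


Starting with identity [1, 2, 3, 4, 5].
Apply generators in sequence:
  After s4: [1, 2, 3, 5, 4]
  After s4: [1, 2, 3, 4, 5]
  After s1: [2, 1, 3, 4, 5]
  After s1: [1, 2, 3, 4, 5]
  After s4: [1, 2, 3, 5, 4]
  After s3: [1, 2, 5, 3, 4]
  After s1: [2, 1, 5, 3, 4]
Final permutation: [2, 1, 5, 3, 4]

[2, 1, 5, 3, 4]


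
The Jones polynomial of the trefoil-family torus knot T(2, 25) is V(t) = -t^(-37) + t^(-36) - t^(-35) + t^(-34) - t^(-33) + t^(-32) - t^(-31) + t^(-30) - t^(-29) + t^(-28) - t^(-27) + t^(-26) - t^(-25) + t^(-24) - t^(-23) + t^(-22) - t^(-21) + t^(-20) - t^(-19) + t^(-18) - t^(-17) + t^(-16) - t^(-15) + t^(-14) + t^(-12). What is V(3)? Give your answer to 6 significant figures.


Substituting t = 3 into V(t) = -t^(-37) + t^(-36) - t^(-35) + t^(-34) - t^(-33) + t^(-32) - t^(-31) + t^(-30) - t^(-29) + t^(-28) - t^(-27) + t^(-26) - t^(-25) + t^(-24) - t^(-23) + t^(-22) - t^(-21) + t^(-20) - t^(-19) + t^(-18) - t^(-17) + t^(-16) - t^(-15) + t^(-14) + t^(-12):
  (-)t^(-37) = -2.22082e-18
  (+)t^(-36) = 6.66246e-18
  (-)t^(-35) = -1.99874e-17
  (+)t^(-34) = 5.99622e-17
  (-)t^(-33) = -1.79887e-16
  (+)t^(-32) = 5.3966e-16
  (-)t^(-31) = -1.61898e-15
  (+)t^(-30) = 4.85694e-15
  (-)t^(-29) = -1.45708e-14
  (+)t^(-28) = 4.37124e-14
  (-)t^(-27) = -1.31137e-13
  (+)t^(-26) = 3.93412e-13
  (-)t^(-25) = -1.18024e-12
  (+)t^(-24) = 3.54071e-12
  (-)t^(-23) = -1.06221e-11
  (+)t^(-22) = 3.18664e-11
  (-)t^(-21) = -9.55991e-11
  (+)t^(-20) = 2.86797e-10
  (-)t^(-19) = -8.60392e-10
  (+)t^(-18) = 2.58117e-09
  (-)t^(-17) = -7.74352e-09
  (+)t^(-16) = 2.32306e-08
  (-)t^(-15) = -6.96917e-08
  (+)t^(-14) = 2.09075e-07
  (+)t^(-12) = 1.88168e-06
Sum = (-2.22082e-18) + (6.66246e-18) + (-1.99874e-17) + (5.99622e-17) + (-1.79887e-16) + (5.3966e-16) + (-1.61898e-15) + (4.85694e-15) + (-1.45708e-14) + (4.37124e-14) + (-1.31137e-13) + (3.93412e-13) + (-1.18024e-12) + (3.54071e-12) + (-1.06221e-11) + (3.18664e-11) + (-9.55991e-11) + (2.86797e-10) + (-8.60392e-10) + (2.58117e-09) + (-7.74352e-09) + (2.32306e-08) + (-6.96917e-08) + (2.09075e-07) + (1.88168e-06)
= 2.038482792e-06
Rounded to 6 significant figures: 2.03848e-06

2.03848e-06
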